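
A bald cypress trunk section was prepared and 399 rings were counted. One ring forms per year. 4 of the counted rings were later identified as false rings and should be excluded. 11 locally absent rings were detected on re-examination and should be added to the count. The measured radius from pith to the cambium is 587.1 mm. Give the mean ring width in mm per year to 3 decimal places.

1.446 mm per year

Correcting the raw count gives 399 − 4 + 11 = 406 true rings.
Extension rate ≈ 587.1 / 406 = 1.446 mm per year.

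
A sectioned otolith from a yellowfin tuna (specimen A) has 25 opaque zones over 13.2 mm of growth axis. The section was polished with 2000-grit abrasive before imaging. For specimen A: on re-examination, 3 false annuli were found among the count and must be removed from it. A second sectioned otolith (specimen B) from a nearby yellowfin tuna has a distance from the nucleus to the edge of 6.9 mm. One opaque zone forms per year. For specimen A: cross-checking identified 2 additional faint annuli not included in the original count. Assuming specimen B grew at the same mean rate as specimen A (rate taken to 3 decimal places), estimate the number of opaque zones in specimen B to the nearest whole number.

Specimen A: after corrections the count is 25 − 3 + 2 = 24 opaque zones.
A: Extension rate ≈ 13.2 / 24 = 0.550 mm/year.
For B, 6.9 / 0.550 = 12.55 years ≈ 13 opaque zones.

13 opaque zones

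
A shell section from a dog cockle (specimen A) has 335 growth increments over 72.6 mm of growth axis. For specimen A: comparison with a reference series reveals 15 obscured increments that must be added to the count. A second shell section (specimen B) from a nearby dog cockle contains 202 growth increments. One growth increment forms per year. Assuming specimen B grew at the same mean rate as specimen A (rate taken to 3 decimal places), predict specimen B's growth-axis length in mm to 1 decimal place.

Specimen A: adjusted count: 335 + 15 = 350 growth increments.
A: 72.6 mm over 350 years gives 72.6 / 350 ≈ 0.207 mm/yr.
Length of B = 0.207 × 202 = 41.8 mm.

41.8 mm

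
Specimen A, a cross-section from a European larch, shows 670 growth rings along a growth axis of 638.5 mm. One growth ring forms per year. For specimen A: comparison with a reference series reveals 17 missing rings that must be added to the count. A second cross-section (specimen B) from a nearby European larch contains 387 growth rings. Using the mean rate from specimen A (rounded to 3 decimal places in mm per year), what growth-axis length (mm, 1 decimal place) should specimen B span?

359.5 mm

Specimen A: adjusted count: 670 + 17 = 687 growth rings.
A: Mean rate = 638.5 mm / 687 years ≈ 0.929 mm per year.
B's length ≈ 0.929 × 387 = 359.5 mm.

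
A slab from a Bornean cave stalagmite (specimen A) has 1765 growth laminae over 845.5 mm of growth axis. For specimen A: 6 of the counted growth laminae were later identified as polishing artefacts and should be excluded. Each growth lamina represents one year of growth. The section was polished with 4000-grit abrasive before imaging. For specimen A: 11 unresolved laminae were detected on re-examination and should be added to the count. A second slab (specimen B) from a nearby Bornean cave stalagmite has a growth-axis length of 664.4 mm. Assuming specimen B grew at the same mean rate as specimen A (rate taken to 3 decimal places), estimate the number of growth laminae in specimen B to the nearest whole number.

Specimen A: adjusted count: 1765 − 6 + 11 = 1770 growth laminae.
A: Extension rate ≈ 845.5 / 1770 = 0.478 mm/year.
For B, 664.4 / 0.478 = 1389.96 years ≈ 1390 growth laminae.

1390 growth laminae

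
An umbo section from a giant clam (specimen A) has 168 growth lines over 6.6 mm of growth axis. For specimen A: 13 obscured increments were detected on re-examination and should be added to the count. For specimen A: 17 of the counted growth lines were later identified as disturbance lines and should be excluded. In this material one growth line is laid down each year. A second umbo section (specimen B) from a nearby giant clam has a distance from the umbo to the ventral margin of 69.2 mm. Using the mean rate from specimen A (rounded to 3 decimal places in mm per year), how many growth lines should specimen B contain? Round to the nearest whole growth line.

Specimen A: true growth line count = 168 − 17 + 13 = 164.
A: Mean rate = 6.6 mm / 164 years ≈ 0.040 mm/yr.
B spans 69.2 / 0.040 = 1730.00 years ≈ 1730 growth lines.

1730 growth lines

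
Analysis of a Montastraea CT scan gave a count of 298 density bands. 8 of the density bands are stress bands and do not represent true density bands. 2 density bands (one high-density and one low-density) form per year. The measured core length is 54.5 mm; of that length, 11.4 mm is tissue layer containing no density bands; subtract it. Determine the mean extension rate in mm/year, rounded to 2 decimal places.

0.30 mm/year

True density band count = 298 − 8 = 290.
Dividing by 2 density bands per year: 290 / 2 = 145 years.
Net length = 54.5 − 11.4 = 43.1 mm.
43.1 mm over 145 years gives 43.1 / 145 ≈ 0.30 mm/year.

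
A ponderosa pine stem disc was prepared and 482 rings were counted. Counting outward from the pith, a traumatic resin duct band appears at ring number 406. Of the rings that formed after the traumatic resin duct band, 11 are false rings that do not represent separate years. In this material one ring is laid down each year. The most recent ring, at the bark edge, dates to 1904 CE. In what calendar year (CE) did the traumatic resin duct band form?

1839 CE

482 − 406 = 76 rings lie beyond the traumatic resin duct band toward the bark edge.
Removing the 11 false rings leaves 76 − 11 = 65 true rings beyond the traumatic resin duct band.
1904 − 65 = 1839 CE.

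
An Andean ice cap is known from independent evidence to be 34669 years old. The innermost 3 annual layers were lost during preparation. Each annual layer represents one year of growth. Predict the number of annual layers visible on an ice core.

34666 annual layers

At one annual layer per year, 34669 years correspond to 34669 annual layers.
34669 − 3 missed = 34666 annual layers expected in the prepared section.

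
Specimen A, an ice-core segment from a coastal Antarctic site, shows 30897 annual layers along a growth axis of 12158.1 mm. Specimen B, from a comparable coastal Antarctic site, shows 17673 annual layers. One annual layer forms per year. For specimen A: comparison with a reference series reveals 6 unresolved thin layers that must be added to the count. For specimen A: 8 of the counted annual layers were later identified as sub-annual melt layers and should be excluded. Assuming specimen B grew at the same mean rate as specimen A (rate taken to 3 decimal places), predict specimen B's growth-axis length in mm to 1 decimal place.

Specimen A: correcting the raw count gives 30897 − 8 + 6 = 30895 true annual layers.
A: Mean rate = 12158.1 mm / 30895 years ≈ 0.394 mm per year.
B's length ≈ 0.394 × 17673 = 6963.2 mm.

6963.2 mm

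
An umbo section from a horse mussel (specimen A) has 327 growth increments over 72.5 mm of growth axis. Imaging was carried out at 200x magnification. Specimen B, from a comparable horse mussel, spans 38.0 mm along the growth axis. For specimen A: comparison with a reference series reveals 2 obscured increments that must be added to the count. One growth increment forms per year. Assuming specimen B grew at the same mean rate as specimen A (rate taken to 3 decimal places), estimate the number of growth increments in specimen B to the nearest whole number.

Specimen A: after corrections the count is 327 + 2 = 329 growth increments.
A: Extension rate ≈ 72.5 / 329 = 0.220 mm/yr.
For B, 38.0 / 0.220 = 172.73 years ≈ 173 growth increments.

173 growth increments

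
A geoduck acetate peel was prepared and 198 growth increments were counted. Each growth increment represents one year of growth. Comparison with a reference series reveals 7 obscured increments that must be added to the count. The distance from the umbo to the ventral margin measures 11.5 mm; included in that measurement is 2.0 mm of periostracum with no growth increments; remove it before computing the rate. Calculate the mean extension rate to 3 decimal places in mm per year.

Adjusted count: 198 + 7 = 205 growth increments.
Net length = 11.5 − 2.0 = 9.5 mm.
Mean rate = 9.5 mm / 205 years ≈ 0.046 mm per year.

0.046 mm per year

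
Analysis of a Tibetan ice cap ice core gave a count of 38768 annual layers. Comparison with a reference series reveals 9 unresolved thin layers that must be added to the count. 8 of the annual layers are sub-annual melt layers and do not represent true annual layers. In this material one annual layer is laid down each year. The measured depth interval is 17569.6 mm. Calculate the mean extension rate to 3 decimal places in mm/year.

0.453 mm/year

After corrections the count is 38768 − 8 + 9 = 38769 annual layers.
Extension rate ≈ 17569.6 / 38769 = 0.453 mm/year.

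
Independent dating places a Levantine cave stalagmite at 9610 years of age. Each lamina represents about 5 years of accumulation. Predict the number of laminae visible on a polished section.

1922 laminae

At 5 years per lamina, 9610 / 5 = 1922 laminae are expected.
So 1922 laminae should be present.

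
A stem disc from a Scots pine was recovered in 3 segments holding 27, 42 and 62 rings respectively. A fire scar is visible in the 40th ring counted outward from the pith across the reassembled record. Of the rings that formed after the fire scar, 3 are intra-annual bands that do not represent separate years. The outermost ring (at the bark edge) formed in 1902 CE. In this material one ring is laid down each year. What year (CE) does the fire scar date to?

1814 CE

Total rings = 27 + 42 + 62 = 131.
131 − 40 = 91 rings lie beyond the fire scar toward the bark edge.
Excluding 3 false rings: 91 − 3 = 88.
The ring at the bark edge is 1902 CE, so the fire scar dates to 1902 − 88 = 1814 CE.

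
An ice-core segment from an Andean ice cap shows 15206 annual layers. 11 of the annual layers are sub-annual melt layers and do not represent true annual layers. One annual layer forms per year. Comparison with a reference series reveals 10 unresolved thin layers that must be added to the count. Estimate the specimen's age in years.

Correcting the raw count gives 15206 − 11 + 10 = 15205 true annual layers.
One annual layer per year makes the duration 15205 years.

15205 years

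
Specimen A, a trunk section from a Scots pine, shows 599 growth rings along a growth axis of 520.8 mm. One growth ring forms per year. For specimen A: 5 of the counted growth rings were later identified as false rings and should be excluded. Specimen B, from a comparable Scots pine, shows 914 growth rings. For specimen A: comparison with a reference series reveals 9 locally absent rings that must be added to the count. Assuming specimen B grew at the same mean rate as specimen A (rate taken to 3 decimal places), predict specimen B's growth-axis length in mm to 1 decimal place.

Specimen A: adjusted count: 599 − 5 + 9 = 603 growth rings.
A: Extension rate ≈ 520.8 / 603 = 0.864 mm per year.
Length of B = 0.864 × 914 = 789.7 mm.

789.7 mm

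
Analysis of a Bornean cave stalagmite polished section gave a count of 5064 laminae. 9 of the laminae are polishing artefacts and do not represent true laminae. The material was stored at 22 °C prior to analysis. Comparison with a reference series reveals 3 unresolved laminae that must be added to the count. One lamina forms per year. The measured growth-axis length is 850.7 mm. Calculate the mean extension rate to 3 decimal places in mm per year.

0.168 mm per year

After corrections the count is 5064 − 9 + 3 = 5058 laminae.
Extension rate ≈ 850.7 / 5058 = 0.168 mm per year.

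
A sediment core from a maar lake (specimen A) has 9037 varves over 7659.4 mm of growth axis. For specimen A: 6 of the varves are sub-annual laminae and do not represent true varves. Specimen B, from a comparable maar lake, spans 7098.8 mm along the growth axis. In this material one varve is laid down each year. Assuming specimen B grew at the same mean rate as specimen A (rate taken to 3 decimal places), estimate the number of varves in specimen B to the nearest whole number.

8371 varves

Specimen A: adjusted count: 9037 − 6 = 9031 varves.
A: Extension rate ≈ 7659.4 / 9031 = 0.848 mm per year.
For B, 7098.8 / 0.848 = 8371.23 years ≈ 8371 varves.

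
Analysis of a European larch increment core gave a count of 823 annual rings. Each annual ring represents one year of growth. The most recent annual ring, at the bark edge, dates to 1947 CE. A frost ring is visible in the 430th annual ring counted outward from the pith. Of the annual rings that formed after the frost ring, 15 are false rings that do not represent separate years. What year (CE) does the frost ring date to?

1569 CE

Between annual ring 430 and the bark edge there are 823 − 430 = 393 annual rings.
Removing the 15 false annual rings leaves 393 − 15 = 378 true annual rings beyond the frost ring.
Counting back 378 years from 1947 CE places the frost ring in 1947 − 378 = 1569 CE.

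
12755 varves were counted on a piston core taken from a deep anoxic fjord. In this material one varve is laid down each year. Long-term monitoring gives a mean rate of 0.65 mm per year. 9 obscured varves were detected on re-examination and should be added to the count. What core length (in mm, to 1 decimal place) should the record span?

8296.6 mm

Correcting the raw count gives 12755 + 9 = 12764 true varves.
12764 years at 0.65 mm/year gives 0.65 × 12764 = 8296.6 mm.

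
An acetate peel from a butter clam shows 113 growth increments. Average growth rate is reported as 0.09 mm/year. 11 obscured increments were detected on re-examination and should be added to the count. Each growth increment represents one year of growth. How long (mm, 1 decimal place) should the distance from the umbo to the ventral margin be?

11.2 mm

After corrections the count is 113 + 11 = 124 growth increments.
Predicted length = 0.09 mm/year × 124 years = 11.2 mm.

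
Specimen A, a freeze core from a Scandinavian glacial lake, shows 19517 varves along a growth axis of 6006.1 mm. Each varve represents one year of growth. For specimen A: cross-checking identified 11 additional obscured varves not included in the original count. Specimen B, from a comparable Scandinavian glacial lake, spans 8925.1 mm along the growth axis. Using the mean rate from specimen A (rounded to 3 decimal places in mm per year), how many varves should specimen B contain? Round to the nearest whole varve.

Specimen A: true varve count = 19517 + 11 = 19528.
A: Mean rate = 6006.1 mm / 19528 years ≈ 0.308 mm/year.
B spans 8925.1 / 0.308 = 28977.60 years ≈ 28978 varves.

28978 varves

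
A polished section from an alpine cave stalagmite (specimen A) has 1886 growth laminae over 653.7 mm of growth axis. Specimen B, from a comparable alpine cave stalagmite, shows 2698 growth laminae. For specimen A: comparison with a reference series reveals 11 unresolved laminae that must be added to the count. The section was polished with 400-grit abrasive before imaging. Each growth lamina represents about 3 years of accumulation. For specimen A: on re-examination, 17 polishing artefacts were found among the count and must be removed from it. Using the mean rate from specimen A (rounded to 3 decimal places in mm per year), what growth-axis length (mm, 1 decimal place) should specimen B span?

Specimen A: adjusted count: 1886 − 17 + 11 = 1880 growth laminae.
Specimen A: multiplying by 3 years per growth lamina: 1880 × 3 = 5640 years.
A: Mean rate = 653.7 mm / 5640 years ≈ 0.116 mm/yr.
Specimen B: at 3 years per growth lamina, 2698 × 3 = 8094 years. For B, 0.116 mm/year × 8094 years = 938.9 mm.

938.9 mm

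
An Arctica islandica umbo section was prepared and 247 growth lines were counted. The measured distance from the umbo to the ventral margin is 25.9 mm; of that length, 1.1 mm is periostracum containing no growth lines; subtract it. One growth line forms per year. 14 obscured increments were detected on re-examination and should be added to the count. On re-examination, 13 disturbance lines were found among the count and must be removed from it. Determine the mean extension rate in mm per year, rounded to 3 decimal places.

True growth line count = 247 − 13 + 14 = 248.
Removing the 1.1 mm offcut leaves 25.9 − 1.1 = 24.8 mm.
24.8 mm over 248 years gives 24.8 / 248 ≈ 0.100 mm per year.

0.100 mm per year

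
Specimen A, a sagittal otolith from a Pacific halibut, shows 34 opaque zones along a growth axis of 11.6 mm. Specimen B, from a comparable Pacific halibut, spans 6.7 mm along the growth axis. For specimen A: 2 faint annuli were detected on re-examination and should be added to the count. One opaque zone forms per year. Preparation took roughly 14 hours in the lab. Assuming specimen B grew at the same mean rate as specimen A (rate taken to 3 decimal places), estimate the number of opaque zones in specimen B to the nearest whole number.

Specimen A: true opaque zone count = 34 + 2 = 36.
A: Extension rate ≈ 11.6 / 36 = 0.322 mm/yr.
Specimen B: 6.7 mm / 0.322 mm per year = 20.81 years ≈ 21 opaque zones.

21 opaque zones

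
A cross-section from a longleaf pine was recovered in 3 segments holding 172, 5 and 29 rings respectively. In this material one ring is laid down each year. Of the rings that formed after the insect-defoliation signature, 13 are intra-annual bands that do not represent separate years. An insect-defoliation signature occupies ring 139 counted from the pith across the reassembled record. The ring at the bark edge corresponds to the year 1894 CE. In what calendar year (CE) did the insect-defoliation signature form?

Total rings = 172 + 5 + 29 = 206.
The insect-defoliation signature sits at ring 139 from the pith, so 206 − 139 = 67 rings formed after it.
67 − 13 false = 54 true rings after the insect-defoliation signature.
Counting back 54 years from 1894 CE places the insect-defoliation signature in 1894 − 54 = 1840 CE.

1840 CE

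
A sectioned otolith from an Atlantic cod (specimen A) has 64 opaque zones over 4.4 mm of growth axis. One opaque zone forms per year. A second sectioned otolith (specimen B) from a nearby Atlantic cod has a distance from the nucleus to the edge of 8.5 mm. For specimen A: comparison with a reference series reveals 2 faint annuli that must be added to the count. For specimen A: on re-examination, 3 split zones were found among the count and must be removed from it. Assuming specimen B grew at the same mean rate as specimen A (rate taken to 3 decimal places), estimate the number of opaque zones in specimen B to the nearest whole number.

121 opaque zones

Specimen A: correcting the raw count gives 64 − 3 + 2 = 63 true opaque zones.
A: 4.4 mm over 63 years gives 4.4 / 63 ≈ 0.070 mm/year.
For B, 8.5 / 0.070 = 121.43 years ≈ 121 opaque zones.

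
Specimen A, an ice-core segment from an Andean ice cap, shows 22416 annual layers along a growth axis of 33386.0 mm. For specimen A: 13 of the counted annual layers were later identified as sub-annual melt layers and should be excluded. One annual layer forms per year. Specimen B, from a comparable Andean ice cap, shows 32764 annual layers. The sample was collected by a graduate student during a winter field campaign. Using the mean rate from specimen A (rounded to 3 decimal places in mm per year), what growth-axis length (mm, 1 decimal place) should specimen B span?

Specimen A: after corrections the count is 22416 − 13 = 22403 annual layers.
A: 33386.0 mm over 22403 years gives 33386.0 / 22403 ≈ 1.490 mm/year.
Length of B = 1.490 × 32764 = 48818.4 mm.

48818.4 mm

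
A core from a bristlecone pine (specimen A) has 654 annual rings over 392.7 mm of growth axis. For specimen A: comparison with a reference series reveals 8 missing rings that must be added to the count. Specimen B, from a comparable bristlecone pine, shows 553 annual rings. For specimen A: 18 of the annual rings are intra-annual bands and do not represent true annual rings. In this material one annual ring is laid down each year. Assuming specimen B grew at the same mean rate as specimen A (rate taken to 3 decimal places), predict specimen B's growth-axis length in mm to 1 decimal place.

337.3 mm

Specimen A: true annual ring count = 654 − 18 + 8 = 644.
A: 392.7 mm over 644 years gives 392.7 / 644 ≈ 0.610 mm per year.
B's length ≈ 0.610 × 553 = 337.3 mm.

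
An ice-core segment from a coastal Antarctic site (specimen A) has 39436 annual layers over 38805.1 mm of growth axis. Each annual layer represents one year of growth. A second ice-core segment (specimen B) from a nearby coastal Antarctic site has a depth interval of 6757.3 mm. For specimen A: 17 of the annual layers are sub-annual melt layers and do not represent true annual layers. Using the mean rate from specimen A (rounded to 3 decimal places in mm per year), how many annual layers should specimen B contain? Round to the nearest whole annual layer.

6867 annual layers

Specimen A: correcting the raw count gives 39436 − 17 = 39419 true annual layers.
A: Mean rate = 38805.1 mm / 39419 years ≈ 0.984 mm per year.
Specimen B: 6757.3 mm / 0.984 mm per year = 6867.17 years ≈ 6867 annual layers.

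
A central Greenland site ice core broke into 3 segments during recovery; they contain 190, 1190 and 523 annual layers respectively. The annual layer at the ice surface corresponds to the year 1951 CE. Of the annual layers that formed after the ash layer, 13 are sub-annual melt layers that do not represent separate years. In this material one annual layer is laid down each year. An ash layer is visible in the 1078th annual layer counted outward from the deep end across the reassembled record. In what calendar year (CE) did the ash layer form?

1139 CE

Total annual layers = 190 + 1190 + 523 = 1903.
The ash layer sits at annual layer 1078 from the deep end, so 1903 − 1078 = 825 annual layers formed after it.
825 − 13 false = 812 true annual layers after the ash layer.
1951 − 812 = 1139 CE.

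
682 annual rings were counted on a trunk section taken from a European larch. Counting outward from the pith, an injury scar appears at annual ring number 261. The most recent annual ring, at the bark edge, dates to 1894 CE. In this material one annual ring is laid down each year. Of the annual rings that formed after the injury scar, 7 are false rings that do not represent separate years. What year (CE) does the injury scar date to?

1480 CE

Between annual ring 261 and the bark edge there are 682 − 261 = 421 annual rings.
Excluding 7 false annual rings: 421 − 7 = 414.
Counting back 414 years from 1894 CE places the injury scar in 1894 − 414 = 1480 CE.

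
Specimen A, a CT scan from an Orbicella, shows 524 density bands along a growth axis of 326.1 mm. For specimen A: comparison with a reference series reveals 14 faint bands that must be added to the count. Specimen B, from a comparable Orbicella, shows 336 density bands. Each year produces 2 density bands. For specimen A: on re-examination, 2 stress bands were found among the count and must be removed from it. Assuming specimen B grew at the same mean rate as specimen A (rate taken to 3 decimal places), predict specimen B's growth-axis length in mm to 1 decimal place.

Specimen A: after corrections the count is 524 − 2 + 14 = 536 density bands.
Specimen A: dividing by 2 density bands per year: 536 / 2 = 268 years.
A: Mean rate = 326.1 mm / 268 years ≈ 1.217 mm/year.
Specimen B: 336 density bands at 2 per year is 336 / 2 = 168 years. For B, 1.217 mm/year × 168 years = 204.5 mm.

204.5 mm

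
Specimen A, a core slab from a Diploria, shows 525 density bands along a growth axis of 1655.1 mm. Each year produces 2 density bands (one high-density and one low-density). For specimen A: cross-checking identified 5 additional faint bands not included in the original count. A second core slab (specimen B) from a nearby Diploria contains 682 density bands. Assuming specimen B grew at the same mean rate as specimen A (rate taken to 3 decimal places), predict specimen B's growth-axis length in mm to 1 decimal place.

Specimen A: after corrections the count is 525 + 5 = 530 density bands.
Specimen A: dividing by 2 density bands per year: 530 / 2 = 265 years.
A: 1655.1 mm over 265 years gives 1655.1 / 265 ≈ 6.246 mm/yr.
Specimen B: with 2 density bands per year, 682 / 2 = 341 years. Length of B = 6.246 × 341 = 2129.9 mm.

2129.9 mm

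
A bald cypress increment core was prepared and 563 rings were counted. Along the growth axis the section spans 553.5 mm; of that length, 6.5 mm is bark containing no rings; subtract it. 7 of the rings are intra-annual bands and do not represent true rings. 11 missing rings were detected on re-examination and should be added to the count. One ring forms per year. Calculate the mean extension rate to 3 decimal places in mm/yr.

0.965 mm/yr

True ring count = 563 − 7 + 11 = 567.
Net length = 553.5 − 6.5 = 547.0 mm.
547.0 mm over 567 years gives 547.0 / 567 ≈ 0.965 mm/yr.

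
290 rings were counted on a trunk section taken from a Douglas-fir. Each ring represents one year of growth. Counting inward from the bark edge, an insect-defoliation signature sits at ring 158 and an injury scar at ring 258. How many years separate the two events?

Separation: 258 − 158 = 100 rings.
One ring per year makes the interval 100 years.

100 yr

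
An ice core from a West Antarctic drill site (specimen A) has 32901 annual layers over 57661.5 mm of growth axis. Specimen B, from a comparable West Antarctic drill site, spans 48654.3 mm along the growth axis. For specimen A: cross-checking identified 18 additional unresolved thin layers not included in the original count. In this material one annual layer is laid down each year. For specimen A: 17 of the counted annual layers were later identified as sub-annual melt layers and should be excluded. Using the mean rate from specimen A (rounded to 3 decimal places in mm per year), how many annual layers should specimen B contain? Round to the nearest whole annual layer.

Specimen A: after corrections the count is 32901 − 17 + 18 = 32902 annual layers.
A: Extension rate ≈ 57661.5 / 32902 = 1.753 mm/yr.
Specimen B: 48654.3 mm / 1.753 mm per year = 27754.88 years ≈ 27755 annual layers.

27755 annual layers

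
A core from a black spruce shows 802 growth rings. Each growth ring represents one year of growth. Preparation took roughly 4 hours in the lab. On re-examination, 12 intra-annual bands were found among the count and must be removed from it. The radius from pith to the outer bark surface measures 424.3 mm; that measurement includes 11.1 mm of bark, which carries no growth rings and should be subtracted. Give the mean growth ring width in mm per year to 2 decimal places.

After corrections the count is 802 − 12 = 790 growth rings.
The growth record spans 424.3 − 11.1 = 413.2 mm.
Extension rate ≈ 413.2 / 790 = 0.52 mm per year.

0.52 mm per year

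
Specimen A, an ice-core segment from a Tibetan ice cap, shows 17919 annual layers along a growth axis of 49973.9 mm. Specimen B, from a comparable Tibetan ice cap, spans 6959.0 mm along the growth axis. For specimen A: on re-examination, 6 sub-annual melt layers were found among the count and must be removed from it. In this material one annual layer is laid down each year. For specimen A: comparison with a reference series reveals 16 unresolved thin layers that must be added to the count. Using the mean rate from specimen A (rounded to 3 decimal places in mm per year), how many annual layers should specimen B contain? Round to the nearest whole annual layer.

Specimen A: correcting the raw count gives 17919 − 6 + 16 = 17929 true annual layers.
A: 49973.9 mm over 17929 years gives 49973.9 / 17929 ≈ 2.787 mm/year.
For B, 6959.0 / 2.787 = 2496.95 years ≈ 2497 annual layers.

2497 annual layers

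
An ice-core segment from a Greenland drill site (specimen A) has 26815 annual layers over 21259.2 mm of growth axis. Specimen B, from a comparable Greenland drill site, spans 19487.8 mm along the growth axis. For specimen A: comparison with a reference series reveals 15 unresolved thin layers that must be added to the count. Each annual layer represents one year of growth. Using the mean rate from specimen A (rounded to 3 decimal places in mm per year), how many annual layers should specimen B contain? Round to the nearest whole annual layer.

Specimen A: after corrections the count is 26815 + 15 = 26830 annual layers.
A: Mean rate = 21259.2 mm / 26830 years ≈ 0.792 mm/year.
Specimen B: 19487.8 mm / 0.792 mm per year = 24605.81 years ≈ 24606 annual layers.

24606 annual layers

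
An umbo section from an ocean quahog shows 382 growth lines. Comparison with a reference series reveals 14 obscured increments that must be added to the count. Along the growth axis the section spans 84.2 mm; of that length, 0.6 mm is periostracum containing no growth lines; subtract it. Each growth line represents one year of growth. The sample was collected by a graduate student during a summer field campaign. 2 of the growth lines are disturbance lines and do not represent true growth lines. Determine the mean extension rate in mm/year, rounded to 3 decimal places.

True growth line count = 382 − 2 + 14 = 394.
The growth record spans 84.2 − 0.6 = 83.6 mm.
83.6 mm over 394 years gives 83.6 / 394 ≈ 0.212 mm/year.

0.212 mm/year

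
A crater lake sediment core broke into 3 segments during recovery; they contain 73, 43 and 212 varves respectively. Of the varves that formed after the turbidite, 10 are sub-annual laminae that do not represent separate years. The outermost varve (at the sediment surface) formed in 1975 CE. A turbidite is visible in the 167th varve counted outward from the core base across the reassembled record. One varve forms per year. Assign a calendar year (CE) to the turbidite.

Total varves = 73 + 43 + 212 = 328.
Between varve 167 and the sediment surface there are 328 − 167 = 161 varves.
Excluding 10 false varves: 161 − 10 = 151.
1975 − 151 = 1824 CE.

1824 CE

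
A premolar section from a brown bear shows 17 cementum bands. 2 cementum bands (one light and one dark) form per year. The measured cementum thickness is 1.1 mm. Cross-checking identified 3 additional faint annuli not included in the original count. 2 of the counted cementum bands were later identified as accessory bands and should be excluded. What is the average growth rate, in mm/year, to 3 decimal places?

True cementum band count = 17 − 2 + 3 = 18.
18 cementum bands at 2 per year is 18 / 2 = 9 years.
Extension rate ≈ 1.1 / 9 = 0.122 mm/year.

0.122 mm/year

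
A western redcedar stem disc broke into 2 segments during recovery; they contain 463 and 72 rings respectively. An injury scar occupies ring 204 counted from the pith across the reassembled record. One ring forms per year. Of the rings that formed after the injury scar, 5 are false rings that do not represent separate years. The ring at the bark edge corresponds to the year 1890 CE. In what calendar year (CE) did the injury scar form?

1564 CE

Total rings = 463 + 72 = 535.
535 − 204 = 331 rings lie beyond the injury scar toward the bark edge.
Excluding 5 false rings: 331 − 5 = 326.
The ring at the bark edge is 1890 CE, so the injury scar dates to 1890 − 326 = 1564 CE.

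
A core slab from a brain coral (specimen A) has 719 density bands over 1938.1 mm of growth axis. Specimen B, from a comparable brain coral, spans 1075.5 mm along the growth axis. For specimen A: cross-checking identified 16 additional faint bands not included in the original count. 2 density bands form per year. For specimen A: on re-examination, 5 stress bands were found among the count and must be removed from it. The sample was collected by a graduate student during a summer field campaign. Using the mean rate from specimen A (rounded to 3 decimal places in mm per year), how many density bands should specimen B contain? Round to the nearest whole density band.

405 density bands

Specimen A: correcting the raw count gives 719 − 5 + 16 = 730 true density bands.
Specimen A: with 2 density bands per year, 730 / 2 = 365 years.
A: 1938.1 mm over 365 years gives 1938.1 / 365 ≈ 5.310 mm/year.
Specimen B: 1075.5 mm / 5.310 mm per year = 202.54 years; at 2 density bands per year that is 202.54 × 2 ≈ 405 density bands.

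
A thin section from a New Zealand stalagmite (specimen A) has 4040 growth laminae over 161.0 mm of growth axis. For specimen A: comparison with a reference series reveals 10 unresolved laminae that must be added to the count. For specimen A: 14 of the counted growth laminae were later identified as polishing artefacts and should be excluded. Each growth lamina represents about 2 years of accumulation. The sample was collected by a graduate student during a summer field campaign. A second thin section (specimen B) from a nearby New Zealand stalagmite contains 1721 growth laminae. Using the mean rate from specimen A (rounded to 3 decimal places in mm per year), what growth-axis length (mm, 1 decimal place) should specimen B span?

Specimen A: true growth lamina count = 4040 − 14 + 10 = 4036.
Specimen A: multiplying by 2 years per growth lamina: 4036 × 2 = 8072 years.
A: Mean rate = 161.0 mm / 8072 years ≈ 0.020 mm/year.
Specimen B: multiplying by 2 years per growth lamina: 1721 × 2 = 3442 years. Length of B = 0.020 × 3442 = 68.8 mm.

68.8 mm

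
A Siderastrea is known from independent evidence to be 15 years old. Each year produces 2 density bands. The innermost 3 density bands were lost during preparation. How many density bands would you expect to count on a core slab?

27 density bands

With 2 density bands per year, 15 years would produce 15 × 2 = 30 density bands.
30 − 3 missed = 27 density bands expected in the prepared section.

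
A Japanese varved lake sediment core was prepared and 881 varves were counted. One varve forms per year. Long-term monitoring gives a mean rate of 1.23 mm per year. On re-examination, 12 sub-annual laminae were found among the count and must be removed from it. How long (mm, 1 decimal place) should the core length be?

1068.9 mm

True varve count = 881 − 12 = 869.
869 years at 1.23 mm/year gives 1.23 × 869 = 1068.9 mm.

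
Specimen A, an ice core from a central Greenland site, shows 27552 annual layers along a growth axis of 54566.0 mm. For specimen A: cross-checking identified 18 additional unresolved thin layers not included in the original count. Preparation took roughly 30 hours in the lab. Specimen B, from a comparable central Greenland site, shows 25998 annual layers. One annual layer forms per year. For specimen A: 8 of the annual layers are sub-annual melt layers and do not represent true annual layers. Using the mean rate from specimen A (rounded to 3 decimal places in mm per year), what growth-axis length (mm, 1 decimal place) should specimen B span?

Specimen A: adjusted count: 27552 − 8 + 18 = 27562 annual layers.
A: 54566.0 mm over 27562 years gives 54566.0 / 27562 ≈ 1.980 mm/yr.
B's length ≈ 1.980 × 25998 = 51476.0 mm.

51476.0 mm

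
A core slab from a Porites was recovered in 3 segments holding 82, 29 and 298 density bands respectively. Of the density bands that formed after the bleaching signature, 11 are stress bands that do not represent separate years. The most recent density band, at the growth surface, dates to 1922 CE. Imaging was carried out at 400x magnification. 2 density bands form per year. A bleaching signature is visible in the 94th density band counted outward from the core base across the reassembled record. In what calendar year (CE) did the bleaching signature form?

Total density bands = 82 + 29 + 298 = 409.
The bleaching signature sits at density band 94 from the core base, so 409 − 94 = 315 density bands formed after it.
Excluding 11 false density bands: 315 − 11 = 304.
Dividing by 2 density bands per year: 304 / 2 = 152 years.
The density band at the growth surface is 1922 CE, so the bleaching signature dates to 1922 − 152 = 1770 CE.

1770 CE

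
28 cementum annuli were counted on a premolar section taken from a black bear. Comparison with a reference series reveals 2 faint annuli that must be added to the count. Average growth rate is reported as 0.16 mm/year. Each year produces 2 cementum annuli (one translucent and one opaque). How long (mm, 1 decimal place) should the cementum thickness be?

2.4 mm

True cementum annulus count = 28 + 2 = 30.
Dividing by 2 cementum annuli per year: 30 / 2 = 15 years.
Length ≈ 0.16 × 15 = 2.4 mm.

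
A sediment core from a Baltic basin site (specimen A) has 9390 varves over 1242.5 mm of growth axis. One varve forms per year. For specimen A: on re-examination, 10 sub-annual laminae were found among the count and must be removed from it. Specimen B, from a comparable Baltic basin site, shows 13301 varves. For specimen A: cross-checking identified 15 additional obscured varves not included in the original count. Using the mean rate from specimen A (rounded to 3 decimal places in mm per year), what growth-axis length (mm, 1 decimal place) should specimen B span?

Specimen A: adjusted count: 9390 − 10 + 15 = 9395 varves.
A: Mean rate = 1242.5 mm / 9395 years ≈ 0.132 mm/yr.
For B, 0.132 mm/year × 13301 years = 1755.7 mm.

1755.7 mm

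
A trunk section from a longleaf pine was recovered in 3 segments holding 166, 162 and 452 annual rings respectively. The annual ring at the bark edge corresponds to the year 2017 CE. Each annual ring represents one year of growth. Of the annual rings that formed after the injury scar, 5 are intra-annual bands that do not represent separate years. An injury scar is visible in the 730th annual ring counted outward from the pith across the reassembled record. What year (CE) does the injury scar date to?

Total annual rings = 166 + 162 + 452 = 780.
Between annual ring 730 and the bark edge there are 780 − 730 = 50 annual rings.
Excluding 5 false annual rings: 50 − 5 = 45.
Counting back 45 years from 2017 CE places the injury scar in 2017 − 45 = 1972 CE.

1972 CE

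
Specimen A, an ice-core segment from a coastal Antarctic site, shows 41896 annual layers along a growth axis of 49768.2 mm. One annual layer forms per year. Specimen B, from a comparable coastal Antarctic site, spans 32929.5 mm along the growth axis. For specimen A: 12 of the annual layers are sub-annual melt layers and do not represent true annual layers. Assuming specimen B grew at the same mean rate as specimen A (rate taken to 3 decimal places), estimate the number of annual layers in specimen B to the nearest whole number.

Specimen A: adjusted count: 41896 − 12 = 41884 annual layers.
A: 49768.2 mm over 41884 years gives 49768.2 / 41884 ≈ 1.188 mm/yr.
Specimen B: 32929.5 mm / 1.188 mm per year = 27718.43 years ≈ 27718 annual layers.

27718 annual layers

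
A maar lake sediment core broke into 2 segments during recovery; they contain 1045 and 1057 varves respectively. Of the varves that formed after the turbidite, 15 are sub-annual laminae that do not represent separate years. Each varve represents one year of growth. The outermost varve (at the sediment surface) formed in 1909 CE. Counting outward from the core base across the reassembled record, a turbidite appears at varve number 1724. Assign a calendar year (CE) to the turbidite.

Total varves = 1045 + 1057 = 2102.
2102 − 1724 = 378 varves lie beyond the turbidite toward the sediment surface.
Excluding 15 false varves: 378 − 15 = 363.
The varve at the sediment surface is 1909 CE, so the turbidite dates to 1909 − 363 = 1546 CE.

1546 CE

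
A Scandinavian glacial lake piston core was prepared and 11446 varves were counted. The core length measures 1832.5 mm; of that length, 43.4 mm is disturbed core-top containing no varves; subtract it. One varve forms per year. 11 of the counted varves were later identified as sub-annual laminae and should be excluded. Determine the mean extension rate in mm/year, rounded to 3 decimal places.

0.156 mm/year

After corrections the count is 11446 − 11 = 11435 varves.
Removing the 43.4 mm offcut leaves 1832.5 − 43.4 = 1789.1 mm.
1789.1 mm over 11435 years gives 1789.1 / 11435 ≈ 0.156 mm/year.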